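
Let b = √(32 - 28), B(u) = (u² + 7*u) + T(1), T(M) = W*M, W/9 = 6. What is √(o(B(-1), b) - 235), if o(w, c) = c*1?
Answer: I*√233 ≈ 15.264*I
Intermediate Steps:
W = 54 (W = 9*6 = 54)
T(M) = 54*M
B(u) = 54 + u² + 7*u (B(u) = (u² + 7*u) + 54*1 = (u² + 7*u) + 54 = 54 + u² + 7*u)
b = 2 (b = √4 = 2)
o(w, c) = c
√(o(B(-1), b) - 235) = √(2 - 235) = √(-233) = I*√233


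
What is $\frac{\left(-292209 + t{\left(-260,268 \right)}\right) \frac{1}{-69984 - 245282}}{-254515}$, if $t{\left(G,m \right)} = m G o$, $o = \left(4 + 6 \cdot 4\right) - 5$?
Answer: $- \frac{1894849}{80239925990} \approx -2.3615 \cdot 10^{-5}$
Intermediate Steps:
$o = 23$ ($o = \left(4 + 24\right) - 5 = 28 - 5 = 23$)
$t{\left(G,m \right)} = 23 G m$ ($t{\left(G,m \right)} = m G 23 = G m 23 = 23 G m$)
$\frac{\left(-292209 + t{\left(-260,268 \right)}\right) \frac{1}{-69984 - 245282}}{-254515} = \frac{\left(-292209 + 23 \left(-260\right) 268\right) \frac{1}{-69984 - 245282}}{-254515} = \frac{-292209 - 1602640}{-315266} \left(- \frac{1}{254515}\right) = \left(-1894849\right) \left(- \frac{1}{315266}\right) \left(- \frac{1}{254515}\right) = \frac{1894849}{315266} \left(- \frac{1}{254515}\right) = - \frac{1894849}{80239925990}$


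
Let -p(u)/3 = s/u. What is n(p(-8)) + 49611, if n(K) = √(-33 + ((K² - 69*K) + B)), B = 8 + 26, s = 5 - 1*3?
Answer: 49611 + I*√803/4 ≈ 49611.0 + 7.0843*I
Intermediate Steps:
s = 2 (s = 5 - 3 = 2)
p(u) = -6/u
B = 34
n(K) = √(1 + K² - 69*K) (n(K) = √(-33 + ((K² - 69*K) + 34)) = √(-33 + (34 + K² - 69*K)) = √(1 + K² - 69*K))
n(p(-8)) + 49611 = √(1 + (-6/(-8))² - (-414)/(-8)) + 49611 = √(1 + (-6*(-⅛))² - (-414)*(-1)/8) + 49611 = √(1 + (¾)² - 69*¾) + 49611 = √(1 + 9/16 - 207/4) + 49611 = √(-803/16) + 49611 = I*√803/4 + 49611 = 49611 + I*√803/4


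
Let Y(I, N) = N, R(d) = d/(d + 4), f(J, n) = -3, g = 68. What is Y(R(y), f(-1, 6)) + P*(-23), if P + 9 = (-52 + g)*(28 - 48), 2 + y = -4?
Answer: 7564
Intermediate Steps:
y = -6 (y = -2 - 4 = -6)
R(d) = d/(4 + d)
P = -329 (P = -9 + (-52 + 68)*(28 - 48) = -9 + 16*(-20) = -9 - 320 = -329)
Y(R(y), f(-1, 6)) + P*(-23) = -3 - 329*(-23) = -3 + 7567 = 7564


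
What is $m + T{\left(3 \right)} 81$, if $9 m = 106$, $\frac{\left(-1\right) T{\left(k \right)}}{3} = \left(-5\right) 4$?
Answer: $\frac{43846}{9} \approx 4871.8$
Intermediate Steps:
$T{\left(k \right)} = 60$ ($T{\left(k \right)} = - 3 \left(\left(-5\right) 4\right) = \left(-3\right) \left(-20\right) = 60$)
$m = \frac{106}{9}$ ($m = \frac{1}{9} \cdot 106 = \frac{106}{9} \approx 11.778$)
$m + T{\left(3 \right)} 81 = \frac{106}{9} + 60 \cdot 81 = \frac{106}{9} + 4860 = \frac{43846}{9}$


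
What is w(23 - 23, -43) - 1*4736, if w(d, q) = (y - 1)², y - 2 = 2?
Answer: -4727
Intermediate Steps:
y = 4 (y = 2 + 2 = 4)
w(d, q) = 9 (w(d, q) = (4 - 1)² = 3² = 9)
w(23 - 23, -43) - 1*4736 = 9 - 1*4736 = 9 - 4736 = -4727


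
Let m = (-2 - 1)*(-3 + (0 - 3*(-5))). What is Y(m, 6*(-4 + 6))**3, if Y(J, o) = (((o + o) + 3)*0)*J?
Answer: 0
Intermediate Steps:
m = -36 (m = -3*(-3 + (0 + 15)) = -3*(-3 + 15) = -3*12 = -36)
Y(J, o) = 0 (Y(J, o) = ((2*o + 3)*0)*J = ((3 + 2*o)*0)*J = 0*J = 0)
Y(m, 6*(-4 + 6))**3 = 0**3 = 0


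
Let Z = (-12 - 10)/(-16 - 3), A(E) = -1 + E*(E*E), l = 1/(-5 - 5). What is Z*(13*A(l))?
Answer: -143143/9500 ≈ -15.068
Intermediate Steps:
l = -⅒ (l = 1/(-10) = -⅒ ≈ -0.10000)
A(E) = -1 + E³ (A(E) = -1 + E*E² = -1 + E³)
Z = 22/19 (Z = -22/(-19) = -22*(-1/19) = 22/19 ≈ 1.1579)
Z*(13*A(l)) = 22*(13*(-1 + (-⅒)³))/19 = 22*(13*(-1 - 1/1000))/19 = 22*(13*(-1001/1000))/19 = (22/19)*(-13013/1000) = -143143/9500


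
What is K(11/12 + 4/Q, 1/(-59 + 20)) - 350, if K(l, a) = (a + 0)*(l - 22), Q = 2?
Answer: -163571/468 ≈ -349.51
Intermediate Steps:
K(l, a) = a*(-22 + l)
K(11/12 + 4/Q, 1/(-59 + 20)) - 350 = (-22 + (11/12 + 4/2))/(-59 + 20) - 350 = (-22 + (11*(1/12) + 4*(1/2)))/(-39) - 350 = -(-22 + (11/12 + 2))/39 - 350 = -(-22 + 35/12)/39 - 350 = -1/39*(-229/12) - 350 = 229/468 - 350 = -163571/468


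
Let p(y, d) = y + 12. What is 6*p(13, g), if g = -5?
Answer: 150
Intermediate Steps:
p(y, d) = 12 + y
6*p(13, g) = 6*(12 + 13) = 6*25 = 150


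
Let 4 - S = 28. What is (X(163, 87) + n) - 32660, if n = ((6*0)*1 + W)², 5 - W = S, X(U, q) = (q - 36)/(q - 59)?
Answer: -890881/28 ≈ -31817.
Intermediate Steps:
X(U, q) = (-36 + q)/(-59 + q)
S = -24 (S = 4 - 1*28 = 4 - 28 = -24)
W = 29 (W = 5 - 1*(-24) = 5 + 24 = 29)
n = 841 (n = ((6*0)*1 + 29)² = (0*1 + 29)² = (0 + 29)² = 29² = 841)
(X(163, 87) + n) - 32660 = ((-36 + 87)/(-59 + 87) + 841) - 32660 = (51/28 + 841) - 32660 = 23599/28 - 32660 = -890881/28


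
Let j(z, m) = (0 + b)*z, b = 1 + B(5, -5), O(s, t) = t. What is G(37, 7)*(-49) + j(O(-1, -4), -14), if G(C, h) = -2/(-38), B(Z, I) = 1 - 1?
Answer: -125/19 ≈ -6.5789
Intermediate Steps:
B(Z, I) = 0
b = 1 (b = 1 + 0 = 1)
G(C, h) = 1/19 (G(C, h) = -2*(-1/38) = 1/19)
j(z, m) = z (j(z, m) = (0 + 1)*z = 1*z = z)
G(37, 7)*(-49) + j(O(-1, -4), -14) = (1/19)*(-49) - 4 = -49/19 - 4 = -125/19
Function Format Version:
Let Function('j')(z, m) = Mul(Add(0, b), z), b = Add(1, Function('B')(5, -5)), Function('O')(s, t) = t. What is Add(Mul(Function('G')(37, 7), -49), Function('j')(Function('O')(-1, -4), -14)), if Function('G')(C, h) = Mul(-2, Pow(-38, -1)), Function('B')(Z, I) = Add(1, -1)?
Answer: Rational(-125, 19) ≈ -6.5789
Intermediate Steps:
Function('B')(Z, I) = 0
b = 1 (b = Add(1, 0) = 1)
Function('G')(C, h) = Rational(1, 19) (Function('G')(C, h) = Mul(-2, Rational(-1, 38)) = Rational(1, 19))
Function('j')(z, m) = z (Function('j')(z, m) = Mul(Add(0, 1), z) = Mul(1, z) = z)
Add(Mul(Function('G')(37, 7), -49), Function('j')(Function('O')(-1, -4), -14)) = Add(Mul(Rational(1, 19), -49), -4) = Add(Rational(-49, 19), -4) = Rational(-125, 19)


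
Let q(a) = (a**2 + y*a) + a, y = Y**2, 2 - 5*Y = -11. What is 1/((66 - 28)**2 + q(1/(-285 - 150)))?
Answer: 946125/1366187627 ≈ 0.00069253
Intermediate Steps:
Y = 13/5 (Y = 2/5 - 1/5*(-11) = 2/5 + 11/5 = 13/5 ≈ 2.6000)
y = 169/25 (y = (13/5)**2 = 169/25 ≈ 6.7600)
q(a) = a**2 + 194*a/25 (q(a) = (a**2 + 169*a/25) + a = a**2 + 194*a/25)
1/((66 - 28)**2 + q(1/(-285 - 150))) = 1/((66 - 28)**2 + (194 + 25/(-285 - 150))/(25*(-285 - 150))) = 1/(38**2 + (1/25)*(194 + 25/(-435))/(-435)) = 1/(1444 + (1/25)*(-1/435)*(194 + 25*(-1/435))) = 1/(1444 + (1/25)*(-1/435)*(194 - 5/87)) = 1/(1444 + (1/25)*(-1/435)*(16873/87)) = 1/(1444 - 16873/946125) = 1/(1366187627/946125) = 946125/1366187627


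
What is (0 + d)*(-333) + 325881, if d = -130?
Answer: 369171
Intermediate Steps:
(0 + d)*(-333) + 325881 = (0 - 130)*(-333) + 325881 = -130*(-333) + 325881 = 43290 + 325881 = 369171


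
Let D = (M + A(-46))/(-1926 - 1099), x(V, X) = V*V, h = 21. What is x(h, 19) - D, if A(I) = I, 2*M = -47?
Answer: 2667911/6050 ≈ 440.98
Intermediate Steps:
M = -47/2 (M = (½)*(-47) = -47/2 ≈ -23.500)
x(V, X) = V²
D = 139/6050 (D = (-47/2 - 46)/(-1926 - 1099) = -139/2/(-3025) = -139/2*(-1/3025) = 139/6050 ≈ 0.022975)
x(h, 19) - D = 21² - 1*139/6050 = 441 - 139/6050 = 2667911/6050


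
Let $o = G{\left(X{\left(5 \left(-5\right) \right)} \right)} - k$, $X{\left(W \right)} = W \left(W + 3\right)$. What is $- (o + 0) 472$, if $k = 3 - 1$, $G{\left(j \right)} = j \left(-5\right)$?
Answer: $1298944$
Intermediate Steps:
$X{\left(W \right)} = W \left(3 + W\right)$
$G{\left(j \right)} = - 5 j$
$k = 2$
$o = -2752$ ($o = - 5 \cdot 5 \left(-5\right) \left(3 + 5 \left(-5\right)\right) - 2 = - 5 \left(- 25 \left(3 - 25\right)\right) - 2 = - 5 \left(\left(-25\right) \left(-22\right)\right) - 2 = \left(-5\right) 550 - 2 = -2750 - 2 = -2752$)
$- (o + 0) 472 = - (-2752 + 0) 472 = \left(-1\right) \left(-2752\right) 472 = 2752 \cdot 472 = 1298944$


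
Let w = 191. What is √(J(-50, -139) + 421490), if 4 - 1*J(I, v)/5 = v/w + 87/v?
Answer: 2*√74276460401330/26549 ≈ 649.24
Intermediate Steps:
J(I, v) = 20 - 435/v - 5*v/191 (J(I, v) = 20 - 5*(v/191 + 87/v) = 20 - 5*(87/v + v/191) = 20 + (-435/v - 5*v/191) = 20 - 435/v - 5*v/191)
√(J(-50, -139) + 421490) = √((20 - 435/(-139) - 5/191*(-139)) + 421490) = √((20 - 435*(-1/139) + 695/191) + 421490) = √((20 + 435/139 + 695/191) + 421490) = √(710670/26549 + 421490) = √(11190848680/26549) = 2*√74276460401330/26549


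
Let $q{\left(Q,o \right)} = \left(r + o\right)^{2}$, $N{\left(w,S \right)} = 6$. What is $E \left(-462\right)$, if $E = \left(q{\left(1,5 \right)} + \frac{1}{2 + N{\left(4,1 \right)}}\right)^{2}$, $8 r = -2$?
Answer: $- \frac{30438639}{128} \approx -2.378 \cdot 10^{5}$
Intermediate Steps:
$r = - \frac{1}{4}$ ($r = \frac{1}{8} \left(-2\right) = - \frac{1}{4} \approx -0.25$)
$q{\left(Q,o \right)} = \left(- \frac{1}{4} + o\right)^{2}$
$E = \frac{131769}{256}$ ($E = \left(\frac{\left(-1 + 4 \cdot 5\right)^{2}}{16} + \frac{1}{2 + 6}\right)^{2} = \left(\frac{\left(-1 + 20\right)^{2}}{16} + \frac{1}{8}\right)^{2} = \left(\frac{19^{2}}{16} + \frac{1}{8}\right)^{2} = \left(\frac{1}{16} \cdot 361 + \frac{1}{8}\right)^{2} = \left(\frac{361}{16} + \frac{1}{8}\right)^{2} = \left(\frac{363}{16}\right)^{2} = \frac{131769}{256} \approx 514.72$)
$E \left(-462\right) = \frac{131769}{256} \left(-462\right) = - \frac{30438639}{128}$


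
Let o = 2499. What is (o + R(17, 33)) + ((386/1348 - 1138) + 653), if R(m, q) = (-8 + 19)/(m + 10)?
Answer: 36663397/18198 ≈ 2014.7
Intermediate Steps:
R(m, q) = 11/(10 + m)
(o + R(17, 33)) + ((386/1348 - 1138) + 653) = (2499 + 11/(10 + 17)) + ((386/1348 - 1138) + 653) = (2499 + 11/27) + ((386*(1/1348) - 1138) + 653) = (2499 + 11*(1/27)) + ((193/674 - 1138) + 653) = (2499 + 11/27) + (-766819/674 + 653) = 67484/27 - 326697/674 = 36663397/18198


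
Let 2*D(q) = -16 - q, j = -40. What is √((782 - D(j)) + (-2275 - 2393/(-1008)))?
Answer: I*√10602529/84 ≈ 38.764*I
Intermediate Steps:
D(q) = -8 - q/2 (D(q) = (-16 - q)/2 = -8 - q/2)
√((782 - D(j)) + (-2275 - 2393/(-1008))) = √((782 - (-8 - ½*(-40))) + (-2275 - 2393/(-1008))) = √((782 - (-8 + 20)) + (-2275 - 2393*(-1)/1008)) = √((782 - 1*12) + (-2275 - 1*(-2393/1008))) = √((782 - 12) + (-2275 + 2393/1008)) = √(770 - 2290807/1008) = √(-1514647/1008) = I*√10602529/84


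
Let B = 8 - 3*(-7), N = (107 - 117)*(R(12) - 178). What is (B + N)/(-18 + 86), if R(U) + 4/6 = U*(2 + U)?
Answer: 407/204 ≈ 1.9951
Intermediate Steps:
R(U) = -⅔ + U*(2 + U)
N = 320/3 (N = (107 - 117)*((-⅔ + 12² + 2*12) - 178) = -10*((-⅔ + 144 + 24) - 178) = -10*(502/3 - 178) = -10*(-32/3) = 320/3 ≈ 106.67)
B = 29 (B = 8 + 21 = 29)
(B + N)/(-18 + 86) = (29 + 320/3)/(-18 + 86) = (407/3)/68 = (407/3)*(1/68) = 407/204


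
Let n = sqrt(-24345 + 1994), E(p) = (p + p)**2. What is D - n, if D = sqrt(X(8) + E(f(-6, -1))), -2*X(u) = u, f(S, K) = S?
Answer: 2*sqrt(35) - I*sqrt(22351) ≈ 11.832 - 149.5*I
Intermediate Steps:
E(p) = 4*p**2 (E(p) = (2*p)**2 = 4*p**2)
X(u) = -u/2
n = I*sqrt(22351) (n = sqrt(-22351) = I*sqrt(22351) ≈ 149.5*I)
D = 2*sqrt(35) (D = sqrt(-1/2*8 + 4*(-6)**2) = sqrt(-4 + 4*36) = sqrt(-4 + 144) = sqrt(140) = 2*sqrt(35) ≈ 11.832)
D - n = 2*sqrt(35) - I*sqrt(22351)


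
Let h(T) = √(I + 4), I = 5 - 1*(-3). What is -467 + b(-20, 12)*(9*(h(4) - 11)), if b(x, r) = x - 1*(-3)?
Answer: 1216 - 306*√3 ≈ 685.99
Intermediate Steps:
b(x, r) = 3 + x (b(x, r) = x + 3 = 3 + x)
I = 8 (I = 5 + 3 = 8)
h(T) = 2*√3 (h(T) = √(8 + 4) = √12 = 2*√3)
-467 + b(-20, 12)*(9*(h(4) - 11)) = -467 + (3 - 20)*(9*(2*√3 - 11)) = -467 - 153*(-11 + 2*√3) = -467 - 17*(-99 + 18*√3) = -467 + (1683 - 306*√3) = 1216 - 306*√3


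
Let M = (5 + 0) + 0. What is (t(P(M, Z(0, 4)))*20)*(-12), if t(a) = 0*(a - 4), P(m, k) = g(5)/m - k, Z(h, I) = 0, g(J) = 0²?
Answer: 0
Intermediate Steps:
g(J) = 0
M = 5 (M = 5 + 0 = 5)
P(m, k) = -k (P(m, k) = 0/m - k = 0 - k = -k)
t(a) = 0 (t(a) = 0*(-4 + a) = 0)
(t(P(M, Z(0, 4)))*20)*(-12) = (0*20)*(-12) = 0*(-12) = 0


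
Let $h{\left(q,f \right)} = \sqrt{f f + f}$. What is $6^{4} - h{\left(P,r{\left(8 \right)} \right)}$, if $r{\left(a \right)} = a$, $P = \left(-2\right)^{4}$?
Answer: $1296 - 6 \sqrt{2} \approx 1287.5$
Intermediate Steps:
$P = 16$
$h{\left(q,f \right)} = \sqrt{f + f^{2}}$ ($h{\left(q,f \right)} = \sqrt{f^{2} + f} = \sqrt{f + f^{2}}$)
$6^{4} - h{\left(P,r{\left(8 \right)} \right)} = 6^{4} - \sqrt{8 \left(1 + 8\right)} = 1296 - \sqrt{8 \cdot 9} = 1296 - \sqrt{72} = 1296 - 6 \sqrt{2}$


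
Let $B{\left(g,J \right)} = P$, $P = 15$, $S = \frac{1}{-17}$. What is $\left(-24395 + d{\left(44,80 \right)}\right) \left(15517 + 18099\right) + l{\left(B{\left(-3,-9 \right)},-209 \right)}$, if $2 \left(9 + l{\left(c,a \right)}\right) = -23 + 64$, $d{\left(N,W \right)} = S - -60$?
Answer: $- \frac{27813609081}{34} \approx -8.1805 \cdot 10^{8}$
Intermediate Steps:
$S = - \frac{1}{17} \approx -0.058824$
$d{\left(N,W \right)} = \frac{1019}{17}$ ($d{\left(N,W \right)} = - \frac{1}{17} - -60 = - \frac{1}{17} + 60 = \frac{1019}{17}$)
$B{\left(g,J \right)} = 15$
$l{\left(c,a \right)} = \frac{23}{2}$ ($l{\left(c,a \right)} = -9 + \frac{-23 + 64}{2} = -9 + \frac{1}{2} \cdot 41 = -9 + \frac{41}{2} = \frac{23}{2}$)
$\left(-24395 + d{\left(44,80 \right)}\right) \left(15517 + 18099\right) + l{\left(B{\left(-3,-9 \right)},-209 \right)} = \left(-24395 + \frac{1019}{17}\right) \left(15517 + 18099\right) + \frac{23}{2} = \left(- \frac{413696}{17}\right) 33616 + \frac{23}{2} = - \frac{13906804736}{17} + \frac{23}{2} = - \frac{27813609081}{34}$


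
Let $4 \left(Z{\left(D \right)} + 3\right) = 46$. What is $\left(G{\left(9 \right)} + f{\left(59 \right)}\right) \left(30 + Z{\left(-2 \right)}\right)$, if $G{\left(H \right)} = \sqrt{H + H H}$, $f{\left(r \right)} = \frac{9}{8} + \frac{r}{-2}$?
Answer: $- \frac{17479}{16} + \frac{231 \sqrt{10}}{2} \approx -727.19$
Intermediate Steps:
$Z{\left(D \right)} = \frac{17}{2}$ ($Z{\left(D \right)} = -3 + \frac{1}{4} \cdot 46 = -3 + \frac{23}{2} = \frac{17}{2}$)
$f{\left(r \right)} = \frac{9}{8} - \frac{r}{2}$ ($f{\left(r \right)} = 9 \cdot \frac{1}{8} + r \left(- \frac{1}{2}\right) = \frac{9}{8} - \frac{r}{2}$)
$G{\left(H \right)} = \sqrt{H + H^{2}}$
$\left(G{\left(9 \right)} + f{\left(59 \right)}\right) \left(30 + Z{\left(-2 \right)}\right) = \left(\sqrt{9 \left(1 + 9\right)} + \left(\frac{9}{8} - \frac{59}{2}\right)\right) \left(30 + \frac{17}{2}\right) = \left(\sqrt{9 \cdot 10} + \left(\frac{9}{8} - \frac{59}{2}\right)\right) \frac{77}{2} = \left(\sqrt{90} - \frac{227}{8}\right) \frac{77}{2} = \left(3 \sqrt{10} - \frac{227}{8}\right) \frac{77}{2} = \left(- \frac{227}{8} + 3 \sqrt{10}\right) \frac{77}{2} = - \frac{17479}{16} + \frac{231 \sqrt{10}}{2}$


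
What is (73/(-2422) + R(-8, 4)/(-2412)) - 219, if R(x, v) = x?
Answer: -319881229/1460466 ≈ -219.03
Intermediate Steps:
(73/(-2422) + R(-8, 4)/(-2412)) - 219 = (73/(-2422) - 8/(-2412)) - 219 = (73*(-1/2422) - 8*(-1/2412)) - 219 = (-73/2422 + 2/603) - 219 = -39175/1460466 - 219 = -319881229/1460466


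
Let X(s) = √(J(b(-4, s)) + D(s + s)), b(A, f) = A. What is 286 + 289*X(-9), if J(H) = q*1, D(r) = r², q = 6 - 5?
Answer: 286 + 1445*√13 ≈ 5496.0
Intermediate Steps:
q = 1
J(H) = 1 (J(H) = 1*1 = 1)
X(s) = √(1 + 4*s²) (X(s) = √(1 + (s + s)²) = √(1 + (2*s)²) = √(1 + 4*s²))
286 + 289*X(-9) = 286 + 289*√(1 + 4*(-9)²) = 286 + 289*√(1 + 4*81) = 286 + 289*√(1 + 324) = 286 + 289*√325 = 286 + 289*(5*√13) = 286 + 1445*√13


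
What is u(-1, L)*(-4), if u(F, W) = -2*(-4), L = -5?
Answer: -32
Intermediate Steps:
u(F, W) = 8
u(-1, L)*(-4) = 8*(-4) = -32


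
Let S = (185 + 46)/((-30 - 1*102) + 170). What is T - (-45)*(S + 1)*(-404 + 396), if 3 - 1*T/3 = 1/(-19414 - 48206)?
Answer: -1087532441/428260 ≈ -2539.4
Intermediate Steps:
S = 231/38 (S = 231/((-30 - 102) + 170) = 231/(-132 + 170) = 231/38 ≈ 6.0789)
T = 202861/22540 (T = 9 - 3/(-19414 - 48206) = 9 - 3/(-67620) = 9 - 3*(-1/67620) = 9 + 1/22540 = 202861/22540 ≈ 9.0000)
T - (-45)*(S + 1)*(-404 + 396) = 202861/22540 - (-45)*(231/38 + 1)*(-404 + 396) = 202861/22540 - (-45)*(269/38)*(-8) = 202861/22540 - (-45)*(-1076)/19 = 202861/22540 - 1*48420/19 = 202861/22540 - 48420/19 = -1087532441/428260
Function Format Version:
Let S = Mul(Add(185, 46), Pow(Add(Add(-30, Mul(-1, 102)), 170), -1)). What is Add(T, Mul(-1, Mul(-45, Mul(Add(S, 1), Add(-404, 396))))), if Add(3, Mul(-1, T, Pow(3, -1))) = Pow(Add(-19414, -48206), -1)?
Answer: Rational(-1087532441, 428260) ≈ -2539.4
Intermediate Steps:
S = Rational(231, 38) (S = Mul(231, Pow(Add(Add(-30, -102), 170), -1)) = Mul(231, Pow(Add(-132, 170), -1)) = Mul(231, Pow(38, -1)) = Mul(231, Rational(1, 38)) = Rational(231, 38) ≈ 6.0789)
T = Rational(202861, 22540) (T = Add(9, Mul(-3, Pow(Add(-19414, -48206), -1))) = Add(9, Mul(-3, Pow(-67620, -1))) = Add(9, Mul(-3, Rational(-1, 67620))) = Add(9, Rational(1, 22540)) = Rational(202861, 22540) ≈ 9.0000)
Add(T, Mul(-1, Mul(-45, Mul(Add(S, 1), Add(-404, 396))))) = Add(Rational(202861, 22540), Mul(-1, Mul(-45, Mul(Add(Rational(231, 38), 1), Add(-404, 396))))) = Add(Rational(202861, 22540), Mul(-1, Mul(-45, Mul(Rational(269, 38), -8)))) = Add(Rational(202861, 22540), Mul(-1, Mul(-45, Rational(-1076, 19)))) = Add(Rational(202861, 22540), Mul(-1, Rational(48420, 19))) = Add(Rational(202861, 22540), Rational(-48420, 19)) = Rational(-1087532441, 428260)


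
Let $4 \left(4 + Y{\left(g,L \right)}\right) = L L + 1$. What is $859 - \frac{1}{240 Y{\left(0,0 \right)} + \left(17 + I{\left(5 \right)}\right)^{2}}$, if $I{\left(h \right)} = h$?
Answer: $\frac{357345}{416} \approx 859.0$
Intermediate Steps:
$Y{\left(g,L \right)} = - \frac{15}{4} + \frac{L^{2}}{4}$ ($Y{\left(g,L \right)} = -4 + \frac{L L + 1}{4} = -4 + \frac{L^{2} + 1}{4} = -4 + \frac{1 + L^{2}}{4} = -4 + \left(\frac{1}{4} + \frac{L^{2}}{4}\right) = - \frac{15}{4} + \frac{L^{2}}{4}$)
$859 - \frac{1}{240 Y{\left(0,0 \right)} + \left(17 + I{\left(5 \right)}\right)^{2}} = 859 - \frac{1}{240 \left(- \frac{15}{4} + \frac{0^{2}}{4}\right) + \left(17 + 5\right)^{2}} = 859 - \frac{1}{240 \left(- \frac{15}{4} + \frac{1}{4} \cdot 0\right) + 22^{2}} = 859 - \frac{1}{240 \left(- \frac{15}{4} + 0\right) + 484} = 859 - \frac{1}{240 \left(- \frac{15}{4}\right) + 484} = 859 - \frac{1}{-900 + 484} = 859 - \frac{1}{-416} = 859 - - \frac{1}{416} = 859 + \frac{1}{416} = \frac{357345}{416}$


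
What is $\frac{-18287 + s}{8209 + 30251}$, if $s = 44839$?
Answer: $\frac{6638}{9615} \approx 0.69038$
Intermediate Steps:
$\frac{-18287 + s}{8209 + 30251} = \frac{-18287 + 44839}{8209 + 30251} = \frac{26552}{38460} = 26552 \cdot \frac{1}{38460} = \frac{6638}{9615}$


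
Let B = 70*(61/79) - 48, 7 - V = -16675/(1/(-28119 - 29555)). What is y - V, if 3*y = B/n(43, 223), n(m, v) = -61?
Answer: 13903498473473/14457 ≈ 9.6171e+8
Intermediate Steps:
V = -961713943 (V = 7 - (-16675)/(1/(-28119 - 29555)) = 7 - (-16675)/(1/(-57674)) = 7 - (-16675)/(-1/57674) = 7 - (-16675)*(-57674) = 7 - 1*961713950 = 7 - 961713950 = -961713943)
B = 478/79 (B = 70*(61*(1/79)) - 48 = 70*(61/79) - 48 = 4270/79 - 48 = 478/79 ≈ 6.0506)
y = -478/14457 (y = ((478/79)/(-61))/3 = ((478/79)*(-1/61))/3 = (1/3)*(-478/4819) = -478/14457 ≈ -0.033064)
y - V = -478/14457 - 1*(-961713943) = -478/14457 + 961713943 = 13903498473473/14457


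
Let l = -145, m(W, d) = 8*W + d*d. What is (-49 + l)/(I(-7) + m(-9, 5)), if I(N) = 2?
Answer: 194/45 ≈ 4.3111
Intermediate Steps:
m(W, d) = d² + 8*W (m(W, d) = 8*W + d² = d² + 8*W)
(-49 + l)/(I(-7) + m(-9, 5)) = (-49 - 145)/(2 + (5² + 8*(-9))) = -194/(2 + (25 - 72)) = -194/(2 - 47) = -194/(-45) = -194*(-1/45) = 194/45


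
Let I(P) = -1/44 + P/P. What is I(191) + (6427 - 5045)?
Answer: 60851/44 ≈ 1383.0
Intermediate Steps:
I(P) = 43/44 (I(P) = -1*1/44 + 1 = -1/44 + 1 = 43/44)
I(191) + (6427 - 5045) = 43/44 + (6427 - 5045) = 43/44 + 1382 = 60851/44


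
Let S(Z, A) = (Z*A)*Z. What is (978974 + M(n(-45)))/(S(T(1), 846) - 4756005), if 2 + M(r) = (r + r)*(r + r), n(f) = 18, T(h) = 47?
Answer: -326756/962397 ≈ -0.33952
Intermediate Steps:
M(r) = -2 + 4*r² (M(r) = -2 + (r + r)*(r + r) = -2 + (2*r)*(2*r) = -2 + 4*r²)
S(Z, A) = A*Z² (S(Z, A) = (A*Z)*Z = A*Z²)
(978974 + M(n(-45)))/(S(T(1), 846) - 4756005) = (978974 + (-2 + 4*18²))/(846*47² - 4756005) = (978974 + (-2 + 4*324))/(846*2209 - 4756005) = (978974 + (-2 + 1296))/(1868814 - 4756005) = (978974 + 1294)/(-2887191) = 980268*(-1/2887191) = -326756/962397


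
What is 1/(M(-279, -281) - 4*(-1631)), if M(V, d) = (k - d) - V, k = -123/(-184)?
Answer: 184/1303579 ≈ 0.00014115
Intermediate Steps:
k = 123/184 (k = -123*(-1/184) = 123/184 ≈ 0.66848)
M(V, d) = 123/184 - V - d (M(V, d) = (123/184 - d) - V = 123/184 - V - d)
1/(M(-279, -281) - 4*(-1631)) = 1/((123/184 - 1*(-279) - 1*(-281)) - 4*(-1631)) = 1/((123/184 + 279 + 281) + 6524) = 1/(103163/184 + 6524) = 1/(1303579/184) = 184/1303579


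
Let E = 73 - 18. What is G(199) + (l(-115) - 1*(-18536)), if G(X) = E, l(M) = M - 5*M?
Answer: 19051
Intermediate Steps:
l(M) = -4*M
E = 55
G(X) = 55
G(199) + (l(-115) - 1*(-18536)) = 55 + (-4*(-115) - 1*(-18536)) = 55 + (460 + 18536) = 55 + 18996 = 19051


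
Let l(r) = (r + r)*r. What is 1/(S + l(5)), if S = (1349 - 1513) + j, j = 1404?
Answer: 1/1290 ≈ 0.00077519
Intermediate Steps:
S = 1240 (S = (1349 - 1513) + 1404 = -164 + 1404 = 1240)
l(r) = 2*r**2 (l(r) = (2*r)*r = 2*r**2)
1/(S + l(5)) = 1/(1240 + 2*5**2) = 1/(1240 + 2*25) = 1/(1240 + 50) = 1/1290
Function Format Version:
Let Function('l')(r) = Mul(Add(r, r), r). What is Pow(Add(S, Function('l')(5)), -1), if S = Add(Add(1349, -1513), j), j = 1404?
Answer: Rational(1, 1290) ≈ 0.00077519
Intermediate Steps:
S = 1240 (S = Add(Add(1349, -1513), 1404) = Add(-164, 1404) = 1240)
Function('l')(r) = Mul(2, Pow(r, 2)) (Function('l')(r) = Mul(Mul(2, r), r) = Mul(2, Pow(r, 2)))
Pow(Add(S, Function('l')(5)), -1) = Pow(Add(1240, Mul(2, Pow(5, 2))), -1) = Pow(Add(1240, Mul(2, 25)), -1) = Pow(Add(1240, 50), -1) = Pow(1290, -1) = Rational(1, 1290)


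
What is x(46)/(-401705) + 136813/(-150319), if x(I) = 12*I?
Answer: -55041442253/60383893895 ≈ -0.91152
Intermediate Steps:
x(46)/(-401705) + 136813/(-150319) = (12*46)/(-401705) + 136813/(-150319) = 552*(-1/401705) + 136813*(-1/150319) = -552/401705 - 136813/150319 = -55041442253/60383893895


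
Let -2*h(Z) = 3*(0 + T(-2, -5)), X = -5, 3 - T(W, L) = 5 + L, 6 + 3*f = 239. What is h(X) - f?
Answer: -493/6 ≈ -82.167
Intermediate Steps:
f = 233/3 (f = -2 + (⅓)*239 = -2 + 239/3 = 233/3 ≈ 77.667)
T(W, L) = -2 - L (T(W, L) = 3 - (5 + L) = 3 + (-5 - L) = -2 - L)
h(Z) = -9/2 (h(Z) = -3*(0 + (-2 - 1*(-5)))/2 = -3*(0 + (-2 + 5))/2 = -3*(0 + 3)/2 = -3*3/2 = -½*9 = -9/2)
h(X) - f = -9/2 - 1*233/3 = -9/2 - 233/3 = -493/6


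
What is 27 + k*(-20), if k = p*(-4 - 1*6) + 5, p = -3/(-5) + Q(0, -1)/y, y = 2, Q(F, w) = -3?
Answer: -253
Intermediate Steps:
p = -9/10 (p = -3/(-5) - 3/2 = -3*(-⅕) - 3*½ = ⅗ - 3/2 = -9/10 ≈ -0.90000)
k = 14 (k = -9*(-4 - 1*6)/10 + 5 = -9*(-4 - 6)/10 + 5 = -9/10*(-10) + 5 = 9 + 5 = 14)
27 + k*(-20) = 27 + 14*(-20) = 27 - 280 = -253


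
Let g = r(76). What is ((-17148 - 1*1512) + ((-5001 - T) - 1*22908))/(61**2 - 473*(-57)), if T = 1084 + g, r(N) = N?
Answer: -47729/30682 ≈ -1.5556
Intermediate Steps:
g = 76
T = 1160 (T = 1084 + 76 = 1160)
((-17148 - 1*1512) + ((-5001 - T) - 1*22908))/(61**2 - 473*(-57)) = ((-17148 - 1*1512) + ((-5001 - 1*1160) - 1*22908))/(61**2 - 473*(-57)) = ((-17148 - 1512) + ((-5001 - 1160) - 22908))/(3721 + 26961) = (-18660 + (-6161 - 22908))/30682 = (-18660 - 29069)*(1/30682) = -47729*1/30682 = -47729/30682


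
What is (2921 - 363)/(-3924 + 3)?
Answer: -2558/3921 ≈ -0.65238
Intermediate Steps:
(2921 - 363)/(-3924 + 3) = 2558/(-3921) = 2558*(-1/3921) = -2558/3921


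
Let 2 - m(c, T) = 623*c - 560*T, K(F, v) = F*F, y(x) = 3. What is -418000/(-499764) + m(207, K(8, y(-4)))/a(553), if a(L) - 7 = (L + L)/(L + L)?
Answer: -11633544979/999528 ≈ -11639.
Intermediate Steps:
K(F, v) = F²
a(L) = 8 (a(L) = 7 + (L + L)/(L + L) = 7 + (2*L)/((2*L)) = 7 + (2*L)*(1/(2*L)) = 7 + 1 = 8)
m(c, T) = 2 - 623*c + 560*T (m(c, T) = 2 - (623*c - 560*T) = 2 - (-560*T + 623*c) = 2 + (-623*c + 560*T) = 2 - 623*c + 560*T)
-418000/(-499764) + m(207, K(8, y(-4)))/a(553) = -418000/(-499764) + (2 - 623*207 + 560*8²)/8 = -418000*(-1/499764) + (2 - 128961 + 560*64)*(⅛) = 104500/124941 + (2 - 128961 + 35840)*(⅛) = 104500/124941 - 93119*⅛ = 104500/124941 - 93119/8 = -11633544979/999528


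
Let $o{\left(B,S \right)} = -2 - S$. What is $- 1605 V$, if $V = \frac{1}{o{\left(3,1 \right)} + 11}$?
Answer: $- \frac{1605}{8} \approx -200.63$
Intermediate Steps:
$V = \frac{1}{8}$ ($V = \frac{1}{\left(-2 - 1\right) + 11} = \frac{1}{-3 + 11} = \frac{1}{8} \approx 0.125$)
$- 1605 V = \left(-1605\right) \frac{1}{8} = - \frac{1605}{8}$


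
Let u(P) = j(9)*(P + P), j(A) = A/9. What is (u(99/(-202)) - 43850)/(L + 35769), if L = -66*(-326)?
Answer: -4428949/5785785 ≈ -0.76549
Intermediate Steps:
j(A) = A/9 (j(A) = A*(⅑) = A/9)
L = 21516
u(P) = 2*P (u(P) = ((⅑)*9)*(P + P) = 1*(2*P) = 2*P)
(u(99/(-202)) - 43850)/(L + 35769) = (2*(99/(-202)) - 43850)/(21516 + 35769) = (2*(99*(-1/202)) - 43850)/57285 = (2*(-99/202) - 43850)*(1/57285) = (-99/101 - 43850)*(1/57285) = -4428949/101*1/57285 = -4428949/5785785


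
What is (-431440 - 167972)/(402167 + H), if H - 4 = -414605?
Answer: 299706/6217 ≈ 48.208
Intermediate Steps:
H = -414601 (H = 4 - 414605 = -414601)
(-431440 - 167972)/(402167 + H) = (-431440 - 167972)/(402167 - 414601) = -599412/(-12434) = -599412*(-1/12434) = 299706/6217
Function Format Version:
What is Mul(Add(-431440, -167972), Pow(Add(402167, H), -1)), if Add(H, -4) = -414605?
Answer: Rational(299706, 6217) ≈ 48.208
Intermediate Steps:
H = -414601 (H = Add(4, -414605) = -414601)
Mul(Add(-431440, -167972), Pow(Add(402167, H), -1)) = Mul(Add(-431440, -167972), Pow(Add(402167, -414601), -1)) = Mul(-599412, Pow(-12434, -1)) = Mul(-599412, Rational(-1, 12434)) = Rational(299706, 6217)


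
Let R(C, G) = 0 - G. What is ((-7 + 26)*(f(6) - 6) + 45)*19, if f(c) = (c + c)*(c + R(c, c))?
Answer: -1311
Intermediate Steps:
R(C, G) = -G
f(c) = 0 (f(c) = (c + c)*(c - c) = (2*c)*0 = 0)
((-7 + 26)*(f(6) - 6) + 45)*19 = ((-7 + 26)*(0 - 6) + 45)*19 = (19*(-6) + 45)*19 = (-114 + 45)*19 = -69*19 = -1311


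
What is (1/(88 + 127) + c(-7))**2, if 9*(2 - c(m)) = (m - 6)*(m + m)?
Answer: 1242633001/3744225 ≈ 331.88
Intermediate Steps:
c(m) = 2 - 2*m*(-6 + m)/9 (c(m) = 2 - (m - 6)*(m + m)/9 = 2 - (-6 + m)*2*m/9 = 2 - 2*m*(-6 + m)/9)
(1/(88 + 127) + c(-7))**2 = (1/(88 + 127) + (2 - 2/9*(-7)**2 + (4/3)*(-7)))**2 = (1/215 + (2 - 2/9*49 - 28/3))**2 = (1/215 + (2 - 98/9 - 28/3))**2 = (1/215 - 164/9)**2 = (-35251/1935)**2 = 1242633001/3744225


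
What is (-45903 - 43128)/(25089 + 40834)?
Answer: -89031/65923 ≈ -1.3505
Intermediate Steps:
(-45903 - 43128)/(25089 + 40834) = -89031/65923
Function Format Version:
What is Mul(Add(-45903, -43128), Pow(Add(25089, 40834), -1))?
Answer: Rational(-89031, 65923) ≈ -1.3505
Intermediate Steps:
Mul(Add(-45903, -43128), Pow(Add(25089, 40834), -1)) = Mul(-89031, Pow(65923, -1)) = Mul(-89031, Rational(1, 65923)) = Rational(-89031, 65923)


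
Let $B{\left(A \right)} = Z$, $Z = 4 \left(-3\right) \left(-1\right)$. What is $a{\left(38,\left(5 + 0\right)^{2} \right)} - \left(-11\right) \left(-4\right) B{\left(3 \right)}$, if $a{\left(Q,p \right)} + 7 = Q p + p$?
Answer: $440$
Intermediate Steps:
$a{\left(Q,p \right)} = -7 + p + Q p$ ($a{\left(Q,p \right)} = -7 + \left(Q p + p\right) = -7 + \left(p + Q p\right) = -7 + p + Q p$)
$Z = 12$ ($Z = \left(-12\right) \left(-1\right) = 12$)
$B{\left(A \right)} = 12$
$a{\left(38,\left(5 + 0\right)^{2} \right)} - \left(-11\right) \left(-4\right) B{\left(3 \right)} = \left(-7 + \left(5 + 0\right)^{2} + 38 \left(5 + 0\right)^{2}\right) - \left(-11\right) \left(-4\right) 12 = \left(-7 + 5^{2} + 38 \cdot 5^{2}\right) - 44 \cdot 12 = \left(-7 + 25 + 38 \cdot 25\right) - 528 = \left(-7 + 25 + 950\right) - 528 = 968 - 528 = 440$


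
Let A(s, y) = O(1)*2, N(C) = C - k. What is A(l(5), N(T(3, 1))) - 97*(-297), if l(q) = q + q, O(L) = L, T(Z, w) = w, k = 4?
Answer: 28811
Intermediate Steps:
l(q) = 2*q
N(C) = -4 + C (N(C) = C - 1*4 = C - 4 = -4 + C)
A(s, y) = 2 (A(s, y) = 1*2 = 2)
A(l(5), N(T(3, 1))) - 97*(-297) = 2 - 97*(-297) = 2 + 28809 = 28811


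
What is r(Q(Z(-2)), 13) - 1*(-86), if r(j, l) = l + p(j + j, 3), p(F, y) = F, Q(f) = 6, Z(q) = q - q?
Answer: 111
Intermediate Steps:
Z(q) = 0
r(j, l) = l + 2*j (r(j, l) = l + (j + j) = l + 2*j)
r(Q(Z(-2)), 13) - 1*(-86) = (13 + 2*6) - 1*(-86) = (13 + 12) + 86 = 25 + 86 = 111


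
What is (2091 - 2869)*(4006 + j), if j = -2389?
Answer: -1258026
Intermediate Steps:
(2091 - 2869)*(4006 + j) = (2091 - 2869)*(4006 - 2389) = -778*1617 = -1258026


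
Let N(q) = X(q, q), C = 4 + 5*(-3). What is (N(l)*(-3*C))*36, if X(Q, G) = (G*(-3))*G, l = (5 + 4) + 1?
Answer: -356400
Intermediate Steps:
l = 10 (l = 9 + 1 = 10)
X(Q, G) = -3*G² (X(Q, G) = (-3*G)*G = -3*G²)
C = -11 (C = 4 - 15 = -11)
N(q) = -3*q²
(N(l)*(-3*C))*36 = ((-3*10²)*(-3*(-11)))*36 = (-3*100*33)*36 = -300*33*36 = -9900*36 = -356400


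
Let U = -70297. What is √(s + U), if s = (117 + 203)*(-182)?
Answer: I*√128537 ≈ 358.52*I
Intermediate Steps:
s = -58240 (s = 320*(-182) = -58240)
√(s + U) = √(-58240 - 70297) = √(-128537) = I*√128537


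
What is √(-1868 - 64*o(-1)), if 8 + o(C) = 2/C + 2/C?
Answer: 10*I*√11 ≈ 33.166*I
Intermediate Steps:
o(C) = -8 + 4/C (o(C) = -8 + (2/C + 2/C) = -8 + 4/C)
√(-1868 - 64*o(-1)) = √(-1868 - 64*(-8 + 4/(-1))) = √(-1868 - 64*(-8 + 4*(-1))) = √(-1868 - 64*(-8 - 4)) = √(-1868 - 64*(-12)) = √(-1868 + 768) = √(-1100) = 10*I*√11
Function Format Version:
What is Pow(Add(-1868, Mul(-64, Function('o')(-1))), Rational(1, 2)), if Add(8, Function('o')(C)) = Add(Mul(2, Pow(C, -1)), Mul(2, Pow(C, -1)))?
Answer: Mul(10, I, Pow(11, Rational(1, 2))) ≈ Mul(33.166, I)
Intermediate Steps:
Function('o')(C) = Add(-8, Mul(4, Pow(C, -1))) (Function('o')(C) = Add(-8, Add(Mul(2, Pow(C, -1)), Mul(2, Pow(C, -1)))) = Add(-8, Mul(4, Pow(C, -1))))
Pow(Add(-1868, Mul(-64, Function('o')(-1))), Rational(1, 2)) = Pow(Add(-1868, Mul(-64, Add(-8, Mul(4, Pow(-1, -1))))), Rational(1, 2)) = Pow(Add(-1868, Mul(-64, Add(-8, Mul(4, -1)))), Rational(1, 2)) = Pow(Add(-1868, Mul(-64, Add(-8, -4))), Rational(1, 2)) = Pow(Add(-1868, Mul(-64, -12)), Rational(1, 2)) = Pow(Add(-1868, 768), Rational(1, 2)) = Pow(-1100, Rational(1, 2)) = Mul(10, I, Pow(11, Rational(1, 2)))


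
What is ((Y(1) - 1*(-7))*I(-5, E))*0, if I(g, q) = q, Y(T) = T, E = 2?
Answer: 0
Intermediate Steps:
((Y(1) - 1*(-7))*I(-5, E))*0 = ((1 - 1*(-7))*2)*0 = ((1 + 7)*2)*0 = (8*2)*0 = 16*0 = 0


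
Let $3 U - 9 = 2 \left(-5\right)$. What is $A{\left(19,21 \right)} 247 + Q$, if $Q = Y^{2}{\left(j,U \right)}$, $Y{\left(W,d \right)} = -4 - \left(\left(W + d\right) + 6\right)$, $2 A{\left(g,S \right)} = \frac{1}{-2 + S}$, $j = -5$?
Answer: $\frac{509}{18} \approx 28.278$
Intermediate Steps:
$U = - \frac{1}{3}$ ($U = 3 + \frac{2 \left(-5\right)}{3} = 3 + \frac{1}{3} \left(-10\right) = 3 - \frac{10}{3} = - \frac{1}{3} \approx -0.33333$)
$A{\left(g,S \right)} = \frac{1}{2 \left(-2 + S\right)}$
$Y{\left(W,d \right)} = -10 - W - d$ ($Y{\left(W,d \right)} = -4 - \left(6 + W + d\right) = -10 - W - d$)
$Q = \frac{196}{9}$ ($Q = \left(-10 - -5 - - \frac{1}{3}\right)^{2} = \left(-10 + 5 + \frac{1}{3}\right)^{2} = \left(- \frac{14}{3}\right)^{2} = \frac{196}{9} \approx 21.778$)
$A{\left(19,21 \right)} 247 + Q = \frac{1}{2 \left(-2 + 21\right)} 247 + \frac{196}{9} = \frac{1}{2 \cdot 19} \cdot 247 + \frac{196}{9} = \frac{1}{2} \cdot \frac{1}{19} \cdot 247 + \frac{196}{9} = \frac{1}{38} \cdot 247 + \frac{196}{9} = \frac{13}{2} + \frac{196}{9} = \frac{509}{18}$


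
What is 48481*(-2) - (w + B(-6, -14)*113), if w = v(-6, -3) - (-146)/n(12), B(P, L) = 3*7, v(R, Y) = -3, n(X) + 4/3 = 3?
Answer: -497098/5 ≈ -99420.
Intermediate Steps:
n(X) = 5/3 (n(X) = -4/3 + 3 = 5/3)
B(P, L) = 21
w = 423/5 (w = -3 - (-146)/5/3 = -3 - (-146)*3/5 = -3 - 1*(-438/5) = -3 + 438/5 = 423/5 ≈ 84.600)
48481*(-2) - (w + B(-6, -14)*113) = 48481*(-2) - (423/5 + 21*113) = -96962 - (423/5 + 2373) = -96962 - 1*12288/5 = -96962 - 12288/5 = -497098/5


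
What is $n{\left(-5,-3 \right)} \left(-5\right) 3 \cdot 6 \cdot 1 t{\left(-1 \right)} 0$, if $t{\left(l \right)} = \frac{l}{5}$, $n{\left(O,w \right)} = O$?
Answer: $0$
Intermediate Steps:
$t{\left(l \right)} = \frac{l}{5}$ ($t{\left(l \right)} = l \frac{1}{5} = \frac{l}{5}$)
$n{\left(-5,-3 \right)} \left(-5\right) 3 \cdot 6 \cdot 1 t{\left(-1 \right)} 0 = - 5 \left(-5\right) 3 \cdot 6 \cdot 1 \cdot \frac{1}{5} \left(-1\right) 0 = - 5 \left(\left(-15\right) 6\right) 1 \left(- \frac{1}{5}\right) 0 = \left(-5\right) \left(-90\right) \left(\left(- \frac{1}{5}\right) 0\right) = 450 \cdot 0 = 0$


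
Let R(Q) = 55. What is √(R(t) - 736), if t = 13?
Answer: I*√681 ≈ 26.096*I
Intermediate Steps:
√(R(t) - 736) = √(55 - 736) = √(-681) = I*√681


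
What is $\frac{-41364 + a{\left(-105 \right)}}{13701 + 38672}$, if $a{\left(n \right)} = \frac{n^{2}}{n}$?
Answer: $- \frac{41469}{52373} \approx -0.7918$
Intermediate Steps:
$a{\left(n \right)} = n$
$\frac{-41364 + a{\left(-105 \right)}}{13701 + 38672} = \frac{-41364 - 105}{13701 + 38672} = - \frac{41469}{52373}$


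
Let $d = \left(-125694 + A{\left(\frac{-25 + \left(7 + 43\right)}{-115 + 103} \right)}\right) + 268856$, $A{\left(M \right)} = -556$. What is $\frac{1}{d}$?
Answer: $\frac{1}{142606} \approx 7.0123 \cdot 10^{-6}$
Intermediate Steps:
$d = 142606$ ($d = \left(-125694 - 556\right) + 268856 = -126250 + 268856 = 142606$)
$\frac{1}{d} = \frac{1}{142606}$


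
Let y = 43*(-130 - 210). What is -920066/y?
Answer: 460033/7310 ≈ 62.932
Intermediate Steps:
y = -14620 (y = 43*(-340) = -14620)
-920066/y = -920066/(-14620) = -920066*(-1/14620) = 460033/7310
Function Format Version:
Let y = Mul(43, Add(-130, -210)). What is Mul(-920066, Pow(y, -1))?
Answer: Rational(460033, 7310) ≈ 62.932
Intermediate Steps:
y = -14620 (y = Mul(43, -340) = -14620)
Mul(-920066, Pow(y, -1)) = Mul(-920066, Pow(-14620, -1)) = Mul(-920066, Rational(-1, 14620)) = Rational(460033, 7310)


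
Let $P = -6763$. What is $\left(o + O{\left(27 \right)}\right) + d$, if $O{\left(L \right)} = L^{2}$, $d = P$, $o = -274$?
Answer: $-6308$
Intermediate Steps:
$d = -6763$
$\left(o + O{\left(27 \right)}\right) + d = \left(-274 + 27^{2}\right) - 6763 = \left(-274 + 729\right) - 6763 = 455 - 6763 = -6308$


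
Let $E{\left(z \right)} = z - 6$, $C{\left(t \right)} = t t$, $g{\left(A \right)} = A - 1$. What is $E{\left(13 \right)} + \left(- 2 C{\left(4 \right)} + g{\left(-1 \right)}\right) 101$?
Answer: $-3427$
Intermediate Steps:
$g{\left(A \right)} = -1 + A$ ($g{\left(A \right)} = A - 1 = -1 + A$)
$C{\left(t \right)} = t^{2}$
$E{\left(z \right)} = -6 + z$
$E{\left(13 \right)} + \left(- 2 C{\left(4 \right)} + g{\left(-1 \right)}\right) 101 = \left(-6 + 13\right) + \left(- 2 \cdot 4^{2} - 2\right) 101 = 7 + \left(\left(-2\right) 16 - 2\right) 101 = 7 + \left(-32 - 2\right) 101 = 7 - 3434 = -3427$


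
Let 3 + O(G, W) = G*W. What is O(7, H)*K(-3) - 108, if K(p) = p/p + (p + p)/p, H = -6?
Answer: -243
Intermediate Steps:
O(G, W) = -3 + G*W
K(p) = 3 (K(p) = 1 + (2*p)/p = 1 + 2 = 3)
O(7, H)*K(-3) - 108 = (-3 + 7*(-6))*3 - 108 = (-3 - 42)*3 - 108 = -45*3 - 108 = -135 - 108 = -243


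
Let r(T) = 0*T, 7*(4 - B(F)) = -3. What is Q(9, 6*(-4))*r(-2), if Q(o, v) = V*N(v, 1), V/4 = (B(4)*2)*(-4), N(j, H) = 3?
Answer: 0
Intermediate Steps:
B(F) = 31/7 (B(F) = 4 - 1/7*(-3) = 4 + 3/7 = 31/7)
r(T) = 0
V = -992/7 (V = 4*(((31/7)*2)*(-4)) = 4*((62/7)*(-4)) = 4*(-248/7) = -992/7 ≈ -141.71)
Q(o, v) = -2976/7 (Q(o, v) = -992/7*3 = -2976/7)
Q(9, 6*(-4))*r(-2) = -2976/7*0 = 0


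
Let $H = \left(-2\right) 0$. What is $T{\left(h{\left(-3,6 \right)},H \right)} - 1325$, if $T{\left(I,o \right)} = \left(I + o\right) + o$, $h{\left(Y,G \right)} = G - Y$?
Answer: $-1316$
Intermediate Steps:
$H = 0$
$T{\left(I,o \right)} = I + 2 o$
$T{\left(h{\left(-3,6 \right)},H \right)} - 1325 = \left(\left(6 - -3\right) + 2 \cdot 0\right) - 1325 = \left(\left(6 + 3\right) + 0\right) - 1325 = \left(9 + 0\right) - 1325 = 9 - 1325 = -1316$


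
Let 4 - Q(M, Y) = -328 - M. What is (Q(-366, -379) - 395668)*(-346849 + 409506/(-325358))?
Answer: 22327585551243248/162679 ≈ 1.3725e+11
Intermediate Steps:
Q(M, Y) = 332 + M (Q(M, Y) = 4 - (-328 - M) = 4 + (328 + M) = 332 + M)
(Q(-366, -379) - 395668)*(-346849 + 409506/(-325358)) = ((332 - 366) - 395668)*(-346849 + 409506/(-325358)) = (-34 - 395668)*(-346849 + 409506*(-1/325358)) = -395702*(-346849 - 204753/162679) = -395702*(-56425253224/162679) = 22327585551243248/162679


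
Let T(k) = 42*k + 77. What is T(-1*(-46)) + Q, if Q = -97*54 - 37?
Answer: -3266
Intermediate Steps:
Q = -5275 (Q = -5238 - 37 = -5275)
T(k) = 77 + 42*k
T(-1*(-46)) + Q = (77 + 42*(-1*(-46))) - 5275 = (77 + 42*46) - 5275 = (77 + 1932) - 5275 = 2009 - 5275 = -3266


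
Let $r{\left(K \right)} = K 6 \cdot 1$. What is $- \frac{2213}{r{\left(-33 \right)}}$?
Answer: $\frac{2213}{198} \approx 11.177$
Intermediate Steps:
$r{\left(K \right)} = 6 K$ ($r{\left(K \right)} = 6 K 1 = 6 K$)
$- \frac{2213}{r{\left(-33 \right)}} = - \frac{2213}{6 \left(-33\right)} = - \frac{2213}{-198} = \left(-2213\right) \left(- \frac{1}{198}\right) = \frac{2213}{198}$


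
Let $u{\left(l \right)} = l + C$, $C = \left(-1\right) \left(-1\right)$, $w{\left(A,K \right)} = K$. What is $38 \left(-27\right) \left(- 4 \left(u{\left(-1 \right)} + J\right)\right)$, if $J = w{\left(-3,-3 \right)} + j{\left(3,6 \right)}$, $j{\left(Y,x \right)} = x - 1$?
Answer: $8208$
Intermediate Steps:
$j{\left(Y,x \right)} = -1 + x$ ($j{\left(Y,x \right)} = x - 1 = -1 + x$)
$J = 2$ ($J = -3 + \left(-1 + 6\right) = -3 + 5 = 2$)
$C = 1$
$u{\left(l \right)} = 1 + l$ ($u{\left(l \right)} = l + 1 = 1 + l$)
$38 \left(-27\right) \left(- 4 \left(u{\left(-1 \right)} + J\right)\right) = 38 \left(-27\right) \left(- 4 \left(\left(1 - 1\right) + 2\right)\right) = - 1026 \left(- 4 \left(0 + 2\right)\right) = - 1026 \left(\left(-4\right) 2\right) = \left(-1026\right) \left(-8\right) = 8208$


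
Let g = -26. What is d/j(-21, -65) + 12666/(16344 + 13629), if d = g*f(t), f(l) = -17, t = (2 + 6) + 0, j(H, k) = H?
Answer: -4327360/209811 ≈ -20.625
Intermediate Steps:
t = 8 (t = 8 + 0 = 8)
d = 442 (d = -26*(-17) = 442)
d/j(-21, -65) + 12666/(16344 + 13629) = 442/(-21) + 12666/(16344 + 13629) = 442*(-1/21) + 12666/29973 = -442/21 + 12666*(1/29973) = -442/21 + 4222/9991 = -4327360/209811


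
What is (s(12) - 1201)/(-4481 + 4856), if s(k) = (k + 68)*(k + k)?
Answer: 719/375 ≈ 1.9173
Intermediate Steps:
s(k) = 2*k*(68 + k) (s(k) = (68 + k)*(2*k) = 2*k*(68 + k))
(s(12) - 1201)/(-4481 + 4856) = (2*12*(68 + 12) - 1201)/(-4481 + 4856) = (2*12*80 - 1201)/375 = (1920 - 1201)*(1/375) = 719*(1/375) = 719/375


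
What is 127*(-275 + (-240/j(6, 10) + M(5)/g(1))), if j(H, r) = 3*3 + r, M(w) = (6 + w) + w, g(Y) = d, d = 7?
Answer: -4819777/133 ≈ -36239.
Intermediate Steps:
g(Y) = 7
M(w) = 6 + 2*w
j(H, r) = 9 + r
127*(-275 + (-240/j(6, 10) + M(5)/g(1))) = 127*(-275 + (-240/(9 + 10) + (6 + 2*5)/7)) = 127*(-275 + (-240/19 + (6 + 10)*(⅐))) = 127*(-275 + (-240*1/19 + 16*(⅐))) = 127*(-275 + (-240/19 + 16/7)) = 127*(-275 - 1376/133) = 127*(-37951/133) = -4819777/133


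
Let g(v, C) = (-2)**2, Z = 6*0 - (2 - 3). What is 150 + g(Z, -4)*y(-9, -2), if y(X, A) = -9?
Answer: 114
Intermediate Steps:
Z = 1 (Z = 0 - 1*(-1) = 0 + 1 = 1)
g(v, C) = 4
150 + g(Z, -4)*y(-9, -2) = 150 + 4*(-9) = 150 - 36 = 114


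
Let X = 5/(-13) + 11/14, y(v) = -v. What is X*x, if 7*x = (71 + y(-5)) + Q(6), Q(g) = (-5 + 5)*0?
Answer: 2774/637 ≈ 4.3548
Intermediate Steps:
Q(g) = 0 (Q(g) = 0*0 = 0)
X = 73/182 (X = 5*(-1/13) + 11*(1/14) = -5/13 + 11/14 = 73/182 ≈ 0.40110)
x = 76/7 (x = ((71 - 1*(-5)) + 0)/7 = ((71 + 5) + 0)/7 = (76 + 0)/7 = (1/7)*76 = 76/7 ≈ 10.857)
X*x = (73/182)*(76/7) = 2774/637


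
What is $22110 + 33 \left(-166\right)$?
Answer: $16632$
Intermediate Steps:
$22110 + 33 \left(-166\right) = 22110 - 5478 = 16632$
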